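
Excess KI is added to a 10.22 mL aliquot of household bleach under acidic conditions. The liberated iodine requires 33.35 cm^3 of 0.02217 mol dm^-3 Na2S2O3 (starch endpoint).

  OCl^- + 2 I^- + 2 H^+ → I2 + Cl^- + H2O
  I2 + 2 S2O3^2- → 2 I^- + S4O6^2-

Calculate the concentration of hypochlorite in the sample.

n(S2O3^2-) = 0.03335 × 0.02217 = 7.394 × 10^-4 mol
n(I2) = n(S2O3^2-)/2 = 3.697 × 10^-4 mol
n(OCl^-) in the aliquot = 3.697 × 10^-4 mol (1:1 ratio)
[OCl^-] = 3.697 × 10^-4 / 0.01022 = 0.03617 mol/L

0.03617 mol/L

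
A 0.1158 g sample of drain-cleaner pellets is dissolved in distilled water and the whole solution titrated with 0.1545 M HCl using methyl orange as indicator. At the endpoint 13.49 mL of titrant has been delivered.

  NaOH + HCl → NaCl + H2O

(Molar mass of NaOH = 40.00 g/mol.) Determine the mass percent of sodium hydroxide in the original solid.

n(HCl) = 0.01349 L × 0.1545 mol/L = 2.084 × 10^-3 mol
n(NaOH) = 2.084 × 10^-3 mol (1:1 ratio)
mass of NaOH = 2.084 × 10^-3 × 40.00 g/mol = 0.08337 g
% NaOH = 0.08337 / 0.1158 × 100 = 71.99 %

71.99 %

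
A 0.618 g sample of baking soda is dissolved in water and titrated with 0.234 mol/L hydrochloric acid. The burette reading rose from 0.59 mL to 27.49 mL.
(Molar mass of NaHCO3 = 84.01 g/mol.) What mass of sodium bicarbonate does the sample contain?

NaHCO3 + HCl → NaCl + H2O + CO2
n(HCl) = 0.0269 L × 0.234 mol/L = 6.29 × 10^-3 mol
n(NaHCO3) = 6.29 × 10^-3 mol (1:1 ratio)
mass of NaHCO3 = 6.29 × 10^-3 × 84.01 g/mol = 0.529 g

0.529 g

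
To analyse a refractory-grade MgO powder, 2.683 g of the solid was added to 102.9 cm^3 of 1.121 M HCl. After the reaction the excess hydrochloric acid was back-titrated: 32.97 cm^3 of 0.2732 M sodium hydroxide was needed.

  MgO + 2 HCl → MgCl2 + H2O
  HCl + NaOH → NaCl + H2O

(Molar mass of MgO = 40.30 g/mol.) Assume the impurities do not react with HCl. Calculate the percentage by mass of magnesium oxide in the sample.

n(HCl) added = 0.1029 × 1.121 = 0.1154 mol
n(NaOH) used in back-titration = 0.03297 × 0.2732 = 9.007 × 10^-3 mol
n(HCl) left over = 9.007 × 10^-3 mol (1:1 ratio)
n(HCl) consumed by analyte = 0.1154 − 9.007 × 10^-3 = 0.1063 mol
From the 1:2 ratio, n(MgO) = 1/2 × 0.1063 = 0.05317 mol
mass of MgO = 0.05317 × 40.30 = 2.143 g
% MgO = 2.143 / 2.683 × 100 = 79.87 %

79.87 %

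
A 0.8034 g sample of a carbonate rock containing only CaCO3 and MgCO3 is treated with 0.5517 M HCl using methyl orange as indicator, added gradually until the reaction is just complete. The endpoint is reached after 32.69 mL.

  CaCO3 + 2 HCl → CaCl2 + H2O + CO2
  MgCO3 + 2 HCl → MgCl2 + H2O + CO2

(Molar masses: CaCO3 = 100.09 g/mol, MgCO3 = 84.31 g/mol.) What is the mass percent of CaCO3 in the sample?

34.05 %

n(HCl) = 0.03269 × 0.5517 = 0.01804 mol
Let x = n(CaCO3), y = n(MgCO3).
Titrant: 2x + 2y = 0.01804;  mass: 100.09x + 84.31y = 0.8034
Solving, x = 2.733 × 10^-3 mol, y = 6.284 × 10^-3 mol
mass of CaCO3 = 2.733 × 10^-3 × 100.09 = 0.2736 g
% CaCO3 = 0.2736 / 0.8034 × 100 = 34.05 %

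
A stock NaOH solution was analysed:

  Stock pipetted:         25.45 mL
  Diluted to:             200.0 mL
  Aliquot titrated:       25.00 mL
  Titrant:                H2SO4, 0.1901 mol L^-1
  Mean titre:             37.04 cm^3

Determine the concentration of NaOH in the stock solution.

4.427 mol/L

2 NaOH + H2SO4 → Na2SO4 + 2 H2O
n(H2SO4) = 0.03704 × 0.1901 = 7.041 × 10^-3 mol
From the 2:1 ratio, n(NaOH) in the aliquot = 2/1 × 7.041 × 10^-3 = 0.01408 mol
[NaOH]_dilute = 0.01408 / 0.02500 = 0.5633 mol/L
Dilution factor = 200.0 / 25.45 = 7.859
[NaOH]_stock = 0.5633 × 7.859 = 4.427 mol/L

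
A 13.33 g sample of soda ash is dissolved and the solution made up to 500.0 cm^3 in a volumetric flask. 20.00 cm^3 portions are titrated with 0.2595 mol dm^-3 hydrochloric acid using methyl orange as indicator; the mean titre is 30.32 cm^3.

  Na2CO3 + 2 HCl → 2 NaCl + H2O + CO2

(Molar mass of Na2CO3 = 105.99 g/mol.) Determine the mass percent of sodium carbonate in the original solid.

n(HCl) per titration = 0.03032 × 0.2595 = 7.868 × 10^-3 mol
From the 1:2 ratio, n(Na2CO3) in each aliquot = 1/2 × 7.868 × 10^-3 = 3.934 × 10^-3 mol
n(Na2CO3) in the whole flask = 3.934 × 10^-3 × 500.0/20.00 = 0.09835 mol
mass of Na2CO3 = 0.09835 × 105.99 = 10.42 g
% Na2CO3 = 10.42 / 13.33 × 100 = 78.20 %

78.20 %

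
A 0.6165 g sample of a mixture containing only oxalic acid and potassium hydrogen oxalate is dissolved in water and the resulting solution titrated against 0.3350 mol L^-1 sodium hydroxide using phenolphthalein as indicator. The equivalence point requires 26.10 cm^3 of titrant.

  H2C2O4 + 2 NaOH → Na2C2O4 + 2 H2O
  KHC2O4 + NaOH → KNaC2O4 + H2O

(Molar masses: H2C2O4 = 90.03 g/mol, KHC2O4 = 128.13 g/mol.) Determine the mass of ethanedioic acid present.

n(NaOH) = 0.02610 × 0.3350 = 8.744 × 10^-3 mol
Let x = n(H2C2O4), y = n(KHC2O4).
Titrant: 2x + 1y = 8.744 × 10^-3;  mass: 90.03x + 128.13y = 0.6165
Solving, x = 3.031 × 10^-3 mol, y = 2.682 × 10^-3 mol
mass of H2C2O4 = 3.031 × 10^-3 × 90.03 = 0.2729 g

0.2729 g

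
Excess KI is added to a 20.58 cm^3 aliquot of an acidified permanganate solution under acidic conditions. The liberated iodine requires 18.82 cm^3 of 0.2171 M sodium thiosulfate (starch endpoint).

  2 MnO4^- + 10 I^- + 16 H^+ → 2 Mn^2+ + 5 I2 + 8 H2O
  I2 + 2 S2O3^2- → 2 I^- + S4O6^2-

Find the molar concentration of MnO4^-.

0.03971 M

n(S2O3^2-) = 0.01882 × 0.2171 = 4.086 × 10^-3 mol
n(I2) = n(S2O3^2-)/2 = 2.043 × 10^-3 mol
From the 2:5 ratio, n(MnO4^-) in the aliquot = 2/5 × 2.043 × 10^-3 = 8.172 × 10^-4 mol
[MnO4^-] = 8.172 × 10^-4 / 0.02058 = 0.03971 mol/L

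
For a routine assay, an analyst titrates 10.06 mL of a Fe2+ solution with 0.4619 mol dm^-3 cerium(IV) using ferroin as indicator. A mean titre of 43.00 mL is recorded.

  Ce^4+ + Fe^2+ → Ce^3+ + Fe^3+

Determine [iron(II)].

1.974 mol/L

n(Ce4+) = 0.04300 L × 0.4619 mol/L = 0.01986 mol
n(Fe2+) = 0.01986 mol (1:1 mole ratio)
[Fe2+] = 0.01986 mol / 0.01006 L = 1.974 mol/L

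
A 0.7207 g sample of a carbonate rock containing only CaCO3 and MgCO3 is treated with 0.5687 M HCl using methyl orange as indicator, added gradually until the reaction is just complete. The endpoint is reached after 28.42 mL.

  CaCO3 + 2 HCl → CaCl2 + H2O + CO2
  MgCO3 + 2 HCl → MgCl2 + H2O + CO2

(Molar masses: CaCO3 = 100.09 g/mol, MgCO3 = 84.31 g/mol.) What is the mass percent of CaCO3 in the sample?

34.65 %

n(HCl) = 0.02842 × 0.5687 = 0.01616 mol
Let x = n(CaCO3), y = n(MgCO3).
Titrant: 2x + 2y = 0.01616;  mass: 100.09x + 84.31y = 0.7207
Solving, x = 2.495 × 10^-3 mol, y = 5.586 × 10^-3 mol
mass of CaCO3 = 2.495 × 10^-3 × 100.09 = 0.2497 g
% CaCO3 = 0.2497 / 0.7207 × 100 = 34.65 %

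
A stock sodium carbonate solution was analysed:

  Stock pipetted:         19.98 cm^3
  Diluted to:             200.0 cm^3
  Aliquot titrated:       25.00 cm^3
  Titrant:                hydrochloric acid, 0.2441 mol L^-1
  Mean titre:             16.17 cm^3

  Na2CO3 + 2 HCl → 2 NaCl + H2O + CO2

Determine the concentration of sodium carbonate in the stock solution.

0.7902 mol/L

n(HCl) = 0.01617 × 0.2441 = 3.947 × 10^-3 mol
From the 1:2 ratio, n(Na2CO3) in the aliquot = 1/2 × 3.947 × 10^-3 = 1.974 × 10^-3 mol
[Na2CO3]_dilute = 1.974 × 10^-3 / 0.02500 = 0.07894 mol/L
Dilution factor = 200.0 / 19.98 = 10.01
[Na2CO3]_stock = 0.07894 × 10.01 = 0.7902 mol/L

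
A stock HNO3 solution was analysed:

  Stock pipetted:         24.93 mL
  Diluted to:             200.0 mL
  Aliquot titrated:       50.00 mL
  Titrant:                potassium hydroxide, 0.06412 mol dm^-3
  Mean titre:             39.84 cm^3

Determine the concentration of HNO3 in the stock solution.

HNO3 + KOH → KNO3 + H2O
n(KOH) = 0.03984 × 0.06412 = 2.555 × 10^-3 mol
n(HNO3) in the aliquot = 2.555 × 10^-3 mol (1:1 ratio)
[HNO3]_dilute = 2.555 × 10^-3 / 0.05000 = 0.05109 mol/L
Dilution factor = 200.0 / 24.93 = 8.022
[HNO3]_stock = 0.05109 × 8.022 = 0.4099 mol/L

0.4099 mol/L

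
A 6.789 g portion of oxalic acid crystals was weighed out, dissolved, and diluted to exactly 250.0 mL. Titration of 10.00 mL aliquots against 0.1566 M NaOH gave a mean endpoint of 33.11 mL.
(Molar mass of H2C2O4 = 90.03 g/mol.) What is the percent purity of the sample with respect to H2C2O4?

H2C2O4 + 2 NaOH → Na2C2O4 + 2 H2O
n(NaOH) per titration = 0.03311 × 0.1566 = 5.185 × 10^-3 mol
From the 1:2 ratio, n(H2C2O4) in each aliquot = 1/2 × 5.185 × 10^-3 = 2.593 × 10^-3 mol
n(H2C2O4) in the whole flask = 2.593 × 10^-3 × 250.0/10.00 = 0.06481 mol
mass of H2C2O4 = 0.06481 × 90.03 = 5.835 g
% H2C2O4 = 5.835 / 6.789 × 100 = 85.95 %

85.95 %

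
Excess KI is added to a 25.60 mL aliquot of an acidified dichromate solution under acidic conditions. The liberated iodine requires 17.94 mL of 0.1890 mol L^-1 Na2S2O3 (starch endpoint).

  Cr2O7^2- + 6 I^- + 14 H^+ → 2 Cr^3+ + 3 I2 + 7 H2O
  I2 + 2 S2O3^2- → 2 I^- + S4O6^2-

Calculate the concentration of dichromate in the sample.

n(S2O3^2-) = 0.01794 × 0.1890 = 3.391 × 10^-3 mol
n(I2) = n(S2O3^2-)/2 = 1.695 × 10^-3 mol
From the 1:3 ratio, n(Cr2O7^2-) in the aliquot = 1/3 × 1.695 × 10^-3 = 5.651 × 10^-4 mol
[Cr2O7^2-] = 5.651 × 10^-4 / 0.02560 = 0.02207 mol/L

0.02207 mol/L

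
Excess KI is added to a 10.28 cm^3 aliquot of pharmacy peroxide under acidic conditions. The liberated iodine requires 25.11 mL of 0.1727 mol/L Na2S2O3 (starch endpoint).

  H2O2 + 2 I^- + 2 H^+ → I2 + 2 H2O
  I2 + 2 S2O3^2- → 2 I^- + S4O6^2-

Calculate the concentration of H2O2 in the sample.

0.2109 mol/L

n(S2O3^2-) = 0.02511 × 0.1727 = 4.336 × 10^-3 mol
n(I2) = n(S2O3^2-)/2 = 2.168 × 10^-3 mol
n(H2O2) in the aliquot = 2.168 × 10^-3 mol (1:1 ratio)
[H2O2] = 2.168 × 10^-3 / 0.01028 = 0.2109 mol/L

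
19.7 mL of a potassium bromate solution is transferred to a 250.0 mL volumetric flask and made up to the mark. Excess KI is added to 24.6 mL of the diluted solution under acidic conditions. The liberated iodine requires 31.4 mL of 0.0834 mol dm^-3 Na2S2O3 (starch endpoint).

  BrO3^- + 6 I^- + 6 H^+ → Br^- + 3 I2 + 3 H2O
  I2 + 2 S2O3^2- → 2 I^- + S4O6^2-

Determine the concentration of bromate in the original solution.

n(S2O3^2-) = 0.0314 × 0.0834 = 2.62 × 10^-3 mol
n(I2) = n(S2O3^2-)/2 = 1.31 × 10^-3 mol
From the 1:3 ratio, n(BrO3^-) in the aliquot = 1/3 × 1.31 × 10^-3 = 4.36 × 10^-4 mol
[BrO3^-]_dilute = 4.36 × 10^-4 / 0.0246 = 0.0177 mol/L
[BrO3^-]_original = 0.0177 × 250.0/19.7 = 0.225 mol/L

0.225 mol/L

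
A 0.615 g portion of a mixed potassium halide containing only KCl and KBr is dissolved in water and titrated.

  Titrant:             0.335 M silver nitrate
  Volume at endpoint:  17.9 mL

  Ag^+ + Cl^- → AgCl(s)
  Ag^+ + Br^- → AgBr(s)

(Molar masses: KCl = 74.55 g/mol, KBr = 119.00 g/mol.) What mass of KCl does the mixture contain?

0.165 g

n(AgNO3) = 0.0179 × 0.335 = 6.00 × 10^-3 mol
Let x = n(KCl), y = n(KBr).
Titrant: 1x + 1y = 6.00 × 10^-3;  mass: 74.55x + 119.00y = 0.615
Solving, x = 2.22 × 10^-3 mol, y = 3.78 × 10^-3 mol
mass of KCl = 2.22 × 10^-3 × 74.55 = 0.165 g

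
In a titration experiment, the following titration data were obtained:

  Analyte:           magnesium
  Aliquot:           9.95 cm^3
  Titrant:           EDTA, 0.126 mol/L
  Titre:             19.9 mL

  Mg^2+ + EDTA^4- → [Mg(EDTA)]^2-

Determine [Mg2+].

n(EDTA) = 0.0199 L × 0.126 mol/L = 2.51 × 10^-3 mol
n(Mg2+) = 2.51 × 10^-3 mol (1:1 mole ratio)
[Mg2+] = 2.51 × 10^-3 mol / 0.00995 L = 0.252 mol/L

0.252 mol/L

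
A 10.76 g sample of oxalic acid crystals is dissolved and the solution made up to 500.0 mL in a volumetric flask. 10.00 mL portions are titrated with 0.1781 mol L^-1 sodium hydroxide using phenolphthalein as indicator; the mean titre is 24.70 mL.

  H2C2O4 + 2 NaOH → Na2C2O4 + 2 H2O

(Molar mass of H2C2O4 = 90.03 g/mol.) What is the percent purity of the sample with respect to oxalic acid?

n(NaOH) per titration = 0.02470 × 0.1781 = 4.399 × 10^-3 mol
From the 1:2 ratio, n(H2C2O4) in each aliquot = 1/2 × 4.399 × 10^-3 = 2.200 × 10^-3 mol
n(H2C2O4) in the whole flask = 2.200 × 10^-3 × 500.0/10.00 = 0.1100 mol
mass of H2C2O4 = 0.1100 × 90.03 = 9.901 g
% H2C2O4 = 9.901 / 10.76 × 100 = 92.02 %

92.02 %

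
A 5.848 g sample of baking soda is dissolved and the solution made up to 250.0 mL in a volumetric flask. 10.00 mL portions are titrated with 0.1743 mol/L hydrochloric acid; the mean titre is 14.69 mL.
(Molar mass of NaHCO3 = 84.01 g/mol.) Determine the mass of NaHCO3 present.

NaHCO3 + HCl → NaCl + H2O + CO2
n(HCl) per titration = 0.01469 × 0.1743 = 2.560 × 10^-3 mol
n(NaHCO3) in each aliquot = 2.560 × 10^-3 mol (1:1 ratio)
n(NaHCO3) in the whole flask = 2.560 × 10^-3 × 250.0/10.00 = 0.06401 mol
mass of NaHCO3 = 0.06401 × 84.01 = 5.378 g

5.378 g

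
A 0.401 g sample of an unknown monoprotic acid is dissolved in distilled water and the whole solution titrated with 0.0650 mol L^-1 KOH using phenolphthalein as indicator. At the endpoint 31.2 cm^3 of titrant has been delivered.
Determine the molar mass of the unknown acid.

n(KOH) = 0.0312 L × 0.0650 mol/L = 2.03 × 10^-3 mol
n(HA) = 2.03 × 10^-3 mol (1:1 ratio)
M = m / n = 0.401 g / 2.03 × 10^-3 mol = 198 g/mol

198 g/mol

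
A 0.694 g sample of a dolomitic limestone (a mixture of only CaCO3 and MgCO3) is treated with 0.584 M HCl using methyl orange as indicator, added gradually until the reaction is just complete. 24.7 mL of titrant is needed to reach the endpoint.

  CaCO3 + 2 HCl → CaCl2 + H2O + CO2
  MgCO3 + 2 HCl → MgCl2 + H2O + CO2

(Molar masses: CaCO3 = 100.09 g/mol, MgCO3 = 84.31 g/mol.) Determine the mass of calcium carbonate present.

n(HCl) = 0.0247 × 0.584 = 0.0144 mol
Let x = n(CaCO3), y = n(MgCO3).
Titrant: 2x + 2y = 0.0144;  mass: 100.09x + 84.31y = 0.694
Solving, x = 5.45 × 10^-3 mol, y = 1.77 × 10^-3 mol
mass of CaCO3 = 5.45 × 10^-3 × 100.09 = 0.545 g

0.545 g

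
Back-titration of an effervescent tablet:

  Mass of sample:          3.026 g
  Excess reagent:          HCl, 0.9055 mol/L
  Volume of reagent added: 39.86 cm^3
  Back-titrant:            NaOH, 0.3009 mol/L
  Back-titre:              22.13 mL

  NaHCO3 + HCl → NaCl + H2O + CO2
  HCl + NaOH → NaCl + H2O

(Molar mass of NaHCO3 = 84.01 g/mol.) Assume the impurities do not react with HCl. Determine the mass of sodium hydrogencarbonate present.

2.473 g

n(HCl) added = 0.03986 × 0.9055 = 0.03609 mol
n(NaOH) used in back-titration = 0.02213 × 0.3009 = 6.659 × 10^-3 mol
n(HCl) left over = 6.659 × 10^-3 mol (1:1 ratio)
n(HCl) consumed by analyte = 0.03609 − 6.659 × 10^-3 = 0.02943 mol
n(NaHCO3) = 0.02943 mol (1:1 ratio)
mass of NaHCO3 = 0.02943 × 84.01 = 2.473 g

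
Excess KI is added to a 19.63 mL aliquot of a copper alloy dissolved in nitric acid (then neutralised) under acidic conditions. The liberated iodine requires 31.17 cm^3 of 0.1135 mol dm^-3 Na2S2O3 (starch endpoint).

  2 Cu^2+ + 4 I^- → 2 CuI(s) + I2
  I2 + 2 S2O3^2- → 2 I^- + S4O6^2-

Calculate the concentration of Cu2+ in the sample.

n(S2O3^2-) = 0.03117 × 0.1135 = 3.538 × 10^-3 mol
n(I2) = n(S2O3^2-)/2 = 1.769 × 10^-3 mol
From the 2:1 ratio, n(Cu2+) in the aliquot = 2/1 × 1.769 × 10^-3 = 3.538 × 10^-3 mol
[Cu2+] = 3.538 × 10^-3 / 0.01963 = 0.1802 mol/L

0.1802 mol/L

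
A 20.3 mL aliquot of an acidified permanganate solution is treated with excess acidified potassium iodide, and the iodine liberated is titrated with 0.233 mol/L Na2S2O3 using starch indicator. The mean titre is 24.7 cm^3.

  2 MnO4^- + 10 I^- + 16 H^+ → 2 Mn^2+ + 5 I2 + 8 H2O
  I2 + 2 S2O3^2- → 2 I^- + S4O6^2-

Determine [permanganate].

n(S2O3^2-) = 0.0247 × 0.233 = 5.76 × 10^-3 mol
n(I2) = n(S2O3^2-)/2 = 2.88 × 10^-3 mol
From the 2:5 ratio, n(MnO4^-) in the aliquot = 2/5 × 2.88 × 10^-3 = 1.15 × 10^-3 mol
[MnO4^-] = 1.15 × 10^-3 / 0.0203 = 0.0567 mol/L

0.0567 mol/L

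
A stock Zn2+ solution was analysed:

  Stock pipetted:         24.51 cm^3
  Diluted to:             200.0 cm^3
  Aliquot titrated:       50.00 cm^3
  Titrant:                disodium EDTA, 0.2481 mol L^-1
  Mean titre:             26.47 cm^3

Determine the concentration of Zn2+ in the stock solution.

Zn^2+ + EDTA^4- → [Zn(EDTA)]^2-
n(EDTA) = 0.02647 × 0.2481 = 6.567 × 10^-3 mol
n(Zn2+) in the aliquot = 6.567 × 10^-3 mol (1:1 ratio)
[Zn2+]_dilute = 6.567 × 10^-3 / 0.05000 = 0.1313 mol/L
Dilution factor = 200.0 / 24.51 = 8.160
[Zn2+]_stock = 0.1313 × 8.160 = 1.072 mol/L

1.072 mol/L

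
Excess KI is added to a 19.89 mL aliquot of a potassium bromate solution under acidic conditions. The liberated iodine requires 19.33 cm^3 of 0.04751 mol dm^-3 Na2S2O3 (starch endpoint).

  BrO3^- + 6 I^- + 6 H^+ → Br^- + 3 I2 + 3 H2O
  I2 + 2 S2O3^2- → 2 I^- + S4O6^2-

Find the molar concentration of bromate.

0.007695 mol/L

n(S2O3^2-) = 0.01933 × 0.04751 = 9.184 × 10^-4 mol
n(I2) = n(S2O3^2-)/2 = 4.592 × 10^-4 mol
From the 1:3 ratio, n(BrO3^-) in the aliquot = 1/3 × 4.592 × 10^-4 = 1.531 × 10^-4 mol
[BrO3^-] = 1.531 × 10^-4 / 0.01989 = 0.007695 mol/L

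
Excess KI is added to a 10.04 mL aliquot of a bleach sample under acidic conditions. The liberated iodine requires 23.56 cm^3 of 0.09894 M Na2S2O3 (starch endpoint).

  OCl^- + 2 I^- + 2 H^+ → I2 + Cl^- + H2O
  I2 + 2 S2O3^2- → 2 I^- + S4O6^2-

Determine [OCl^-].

n(S2O3^2-) = 0.02356 × 0.09894 = 2.331 × 10^-3 mol
n(I2) = n(S2O3^2-)/2 = 1.166 × 10^-3 mol
n(OCl^-) in the aliquot = 1.166 × 10^-3 mol (1:1 ratio)
[OCl^-] = 1.166 × 10^-3 / 0.01004 = 0.1161 mol/L

0.1161 M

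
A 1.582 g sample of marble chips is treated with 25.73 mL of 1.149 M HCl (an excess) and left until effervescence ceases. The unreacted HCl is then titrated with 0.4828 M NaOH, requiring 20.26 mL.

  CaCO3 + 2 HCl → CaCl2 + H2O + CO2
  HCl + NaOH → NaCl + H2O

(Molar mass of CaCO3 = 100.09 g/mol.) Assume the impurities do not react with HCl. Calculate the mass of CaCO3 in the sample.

n(HCl) added = 0.02573 × 1.149 = 0.02956 mol
n(NaOH) used in back-titration = 0.02026 × 0.4828 = 9.782 × 10^-3 mol
n(HCl) left over = 9.782 × 10^-3 mol (1:1 ratio)
n(HCl) consumed by analyte = 0.02956 − 9.782 × 10^-3 = 0.01978 mol
From the 1:2 ratio, n(CaCO3) = 1/2 × 0.01978 = 9.891 × 10^-3 mol
mass of CaCO3 = 9.891 × 10^-3 × 100.09 = 0.9900 g

0.9900 g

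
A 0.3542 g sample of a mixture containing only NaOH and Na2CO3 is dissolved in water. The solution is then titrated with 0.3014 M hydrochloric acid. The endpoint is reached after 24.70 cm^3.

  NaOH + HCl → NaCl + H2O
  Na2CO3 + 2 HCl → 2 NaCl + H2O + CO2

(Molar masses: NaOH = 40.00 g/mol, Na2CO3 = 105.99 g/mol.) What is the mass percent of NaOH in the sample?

35.04 %

n(HCl) = 0.02470 × 0.3014 = 7.445 × 10^-3 mol
Let x = n(NaOH), y = n(Na2CO3).
Titrant: 1x + 2y = 7.445 × 10^-3;  mass: 40.00x + 105.99y = 0.3542
Solving, x = 3.103 × 10^-3 mol, y = 2.171 × 10^-3 mol
mass of NaOH = 3.103 × 10^-3 × 40.00 = 0.1241 g
% NaOH = 0.1241 / 0.3542 × 100 = 35.04 %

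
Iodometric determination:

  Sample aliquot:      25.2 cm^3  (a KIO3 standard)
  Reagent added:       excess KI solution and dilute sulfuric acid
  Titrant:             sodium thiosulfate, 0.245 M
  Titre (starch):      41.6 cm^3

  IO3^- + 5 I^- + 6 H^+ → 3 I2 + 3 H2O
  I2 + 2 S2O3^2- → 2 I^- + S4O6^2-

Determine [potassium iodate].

n(S2O3^2-) = 0.0416 × 0.245 = 0.0102 mol
n(I2) = n(S2O3^2-)/2 = 5.10 × 10^-3 mol
From the 1:3 ratio, n(IO3^-) in the aliquot = 1/3 × 5.10 × 10^-3 = 1.70 × 10^-3 mol
[IO3^-] = 1.70 × 10^-3 / 0.0252 = 0.0674 mol/L

0.0674 M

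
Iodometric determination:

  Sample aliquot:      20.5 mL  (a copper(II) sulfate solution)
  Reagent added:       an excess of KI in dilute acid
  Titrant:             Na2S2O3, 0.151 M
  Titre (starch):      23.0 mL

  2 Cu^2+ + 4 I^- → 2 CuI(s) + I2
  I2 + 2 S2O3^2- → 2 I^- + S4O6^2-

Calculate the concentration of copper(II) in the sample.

0.169 M

n(S2O3^2-) = 0.0230 × 0.151 = 3.47 × 10^-3 mol
n(I2) = n(S2O3^2-)/2 = 1.74 × 10^-3 mol
From the 2:1 ratio, n(Cu2+) in the aliquot = 2/1 × 1.74 × 10^-3 = 3.47 × 10^-3 mol
[Cu2+] = 3.47 × 10^-3 / 0.0205 = 0.169 mol/L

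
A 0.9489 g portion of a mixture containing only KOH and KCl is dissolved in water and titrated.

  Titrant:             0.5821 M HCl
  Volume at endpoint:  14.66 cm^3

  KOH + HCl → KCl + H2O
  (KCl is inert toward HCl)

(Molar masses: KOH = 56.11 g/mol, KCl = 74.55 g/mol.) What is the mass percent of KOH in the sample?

n(HCl) = 0.01466 × 0.5821 = 8.534 × 10^-3 mol
Let x = n(KOH), y = n(KCl).
Titrant: 1x = 8.534 × 10^-3;  mass: 56.11x + 74.55y = 0.9489
Solving, x = 8.534 × 10^-3 mol, y = 6.306 × 10^-3 mol
mass of KOH = 8.534 × 10^-3 × 56.11 = 0.4788 g
% KOH = 0.4788 / 0.9489 × 100 = 50.46 %

50.46 %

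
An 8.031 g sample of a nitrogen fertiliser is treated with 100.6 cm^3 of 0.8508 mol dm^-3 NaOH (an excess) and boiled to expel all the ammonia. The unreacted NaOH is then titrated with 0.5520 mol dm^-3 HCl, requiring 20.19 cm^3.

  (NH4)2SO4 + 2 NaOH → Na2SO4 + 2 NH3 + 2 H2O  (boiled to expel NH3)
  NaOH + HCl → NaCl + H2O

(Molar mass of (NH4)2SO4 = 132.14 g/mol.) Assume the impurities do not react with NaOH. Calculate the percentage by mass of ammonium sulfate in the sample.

n(NaOH) added = 0.1006 × 0.8508 = 0.08559 mol
n(HCl) used in back-titration = 0.02019 × 0.5520 = 0.01114 mol
n(NaOH) left over = 0.01114 mol (1:1 ratio)
n(NaOH) consumed by analyte = 0.08559 − 0.01114 = 0.07445 mol
From the 1:2 ratio, n((NH4)2SO4) = 1/2 × 0.07445 = 0.03722 mol
mass of (NH4)2SO4 = 0.03722 × 132.14 = 4.919 g
% (NH4)2SO4 = 4.919 / 8.031 × 100 = 61.25 %

61.25 %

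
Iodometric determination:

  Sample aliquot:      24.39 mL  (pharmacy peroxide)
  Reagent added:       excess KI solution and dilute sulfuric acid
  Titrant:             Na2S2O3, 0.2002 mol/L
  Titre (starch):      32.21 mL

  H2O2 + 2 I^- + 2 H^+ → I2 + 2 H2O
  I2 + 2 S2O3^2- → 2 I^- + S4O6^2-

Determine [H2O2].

0.1322 mol/L

n(S2O3^2-) = 0.03221 × 0.2002 = 6.448 × 10^-3 mol
n(I2) = n(S2O3^2-)/2 = 3.224 × 10^-3 mol
n(H2O2) in the aliquot = 3.224 × 10^-3 mol (1:1 ratio)
[H2O2] = 3.224 × 10^-3 / 0.02439 = 0.1322 mol/L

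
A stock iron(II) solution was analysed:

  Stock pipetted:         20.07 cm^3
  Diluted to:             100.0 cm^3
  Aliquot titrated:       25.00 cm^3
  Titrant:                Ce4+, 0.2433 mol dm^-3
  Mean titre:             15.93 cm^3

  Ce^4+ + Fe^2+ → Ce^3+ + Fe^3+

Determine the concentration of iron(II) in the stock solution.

n(Ce4+) = 0.01593 × 0.2433 = 3.876 × 10^-3 mol
n(Fe2+) in the aliquot = 3.876 × 10^-3 mol (1:1 ratio)
[Fe2+]_dilute = 3.876 × 10^-3 / 0.02500 = 0.1550 mol/L
Dilution factor = 100.0 / 20.07 = 4.983
[Fe2+]_stock = 0.1550 × 4.983 = 0.7725 mol/L

0.7725 mol/L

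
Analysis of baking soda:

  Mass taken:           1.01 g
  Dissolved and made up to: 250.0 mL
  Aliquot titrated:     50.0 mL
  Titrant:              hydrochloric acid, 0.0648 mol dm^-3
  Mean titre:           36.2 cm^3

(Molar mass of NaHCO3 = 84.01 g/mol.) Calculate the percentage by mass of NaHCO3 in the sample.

NaHCO3 + HCl → NaCl + H2O + CO2
n(HCl) per titration = 0.0362 × 0.0648 = 2.35 × 10^-3 mol
n(NaHCO3) in each aliquot = 2.35 × 10^-3 mol (1:1 ratio)
n(NaHCO3) in the whole flask = 2.35 × 10^-3 × 250.0/50.0 = 0.0117 mol
mass of NaHCO3 = 0.0117 × 84.01 = 0.985 g
% NaHCO3 = 0.985 / 1.01 × 100 = 97.6 %

97.6 %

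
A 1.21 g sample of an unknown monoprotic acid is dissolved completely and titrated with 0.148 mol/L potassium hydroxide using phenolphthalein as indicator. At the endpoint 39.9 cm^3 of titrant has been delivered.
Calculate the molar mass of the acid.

n(KOH) = 0.0399 L × 0.148 mol/L = 5.91 × 10^-3 mol
n(HA) = 5.91 × 10^-3 mol (1:1 ratio)
M = m / n = 1.21 g / 5.91 × 10^-3 mol = 205 g/mol

205 g/mol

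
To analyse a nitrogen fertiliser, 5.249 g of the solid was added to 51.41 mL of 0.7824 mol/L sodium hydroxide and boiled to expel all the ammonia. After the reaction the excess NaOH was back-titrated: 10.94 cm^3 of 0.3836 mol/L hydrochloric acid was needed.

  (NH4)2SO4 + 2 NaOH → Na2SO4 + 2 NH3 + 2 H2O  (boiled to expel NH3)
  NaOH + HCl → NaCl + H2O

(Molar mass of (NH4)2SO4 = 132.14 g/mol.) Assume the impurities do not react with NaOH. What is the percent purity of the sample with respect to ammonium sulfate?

n(NaOH) added = 0.05141 × 0.7824 = 0.04022 mol
n(HCl) used in back-titration = 0.01094 × 0.3836 = 4.197 × 10^-3 mol
n(NaOH) left over = 4.197 × 10^-3 mol (1:1 ratio)
n(NaOH) consumed by analyte = 0.04022 − 4.197 × 10^-3 = 0.03603 mol
From the 1:2 ratio, n((NH4)2SO4) = 1/2 × 0.03603 = 0.01801 mol
mass of (NH4)2SO4 = 0.01801 × 132.14 = 2.380 g
% (NH4)2SO4 = 2.380 / 5.249 × 100 = 45.35 %

45.35 %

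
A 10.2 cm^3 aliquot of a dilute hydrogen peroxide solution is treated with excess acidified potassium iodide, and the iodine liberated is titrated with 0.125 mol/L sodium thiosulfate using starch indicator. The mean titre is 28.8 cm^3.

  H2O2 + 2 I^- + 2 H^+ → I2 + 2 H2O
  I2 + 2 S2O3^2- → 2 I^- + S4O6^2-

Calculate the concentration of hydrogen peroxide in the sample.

n(S2O3^2-) = 0.0288 × 0.125 = 3.60 × 10^-3 mol
n(I2) = n(S2O3^2-)/2 = 1.80 × 10^-3 mol
n(H2O2) in the aliquot = 1.80 × 10^-3 mol (1:1 ratio)
[H2O2] = 1.80 × 10^-3 / 0.0102 = 0.176 mol/L

0.176 mol/L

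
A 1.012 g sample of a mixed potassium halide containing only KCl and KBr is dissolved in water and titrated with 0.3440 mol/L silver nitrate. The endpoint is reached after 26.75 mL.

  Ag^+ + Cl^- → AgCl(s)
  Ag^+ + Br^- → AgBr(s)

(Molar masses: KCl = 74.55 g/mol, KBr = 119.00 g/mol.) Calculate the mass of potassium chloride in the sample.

n(AgNO3) = 0.02675 × 0.3440 = 9.202 × 10^-3 mol
Let x = n(KCl), y = n(KBr).
Titrant: 1x + 1y = 9.202 × 10^-3;  mass: 74.55x + 119.00y = 1.012
Solving, x = 1.868 × 10^-3 mol, y = 7.334 × 10^-3 mol
mass of KCl = 1.868 × 10^-3 × 74.55 = 0.1393 g

0.1393 g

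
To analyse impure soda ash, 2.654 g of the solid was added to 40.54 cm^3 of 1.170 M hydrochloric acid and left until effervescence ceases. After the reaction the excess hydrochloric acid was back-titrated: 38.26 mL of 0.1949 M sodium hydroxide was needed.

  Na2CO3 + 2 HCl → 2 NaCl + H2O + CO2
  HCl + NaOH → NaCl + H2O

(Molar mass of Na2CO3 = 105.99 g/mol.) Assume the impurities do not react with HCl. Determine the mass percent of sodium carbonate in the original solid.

79.82 %

n(HCl) added = 0.04054 × 1.170 = 0.04743 mol
n(NaOH) used in back-titration = 0.03826 × 0.1949 = 7.457 × 10^-3 mol
n(HCl) left over = 7.457 × 10^-3 mol (1:1 ratio)
n(HCl) consumed by analyte = 0.04743 − 7.457 × 10^-3 = 0.03997 mol
From the 1:2 ratio, n(Na2CO3) = 1/2 × 0.03997 = 0.01999 mol
mass of Na2CO3 = 0.01999 × 105.99 = 2.118 g
% Na2CO3 = 2.118 / 2.654 × 100 = 79.82 %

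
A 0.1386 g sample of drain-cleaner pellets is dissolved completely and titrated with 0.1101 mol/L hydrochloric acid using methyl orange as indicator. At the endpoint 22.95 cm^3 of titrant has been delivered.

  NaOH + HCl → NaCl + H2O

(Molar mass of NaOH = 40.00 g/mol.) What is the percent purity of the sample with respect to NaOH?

72.92 %

n(HCl) = 0.02295 L × 0.1101 mol/L = 2.527 × 10^-3 mol
n(NaOH) = 2.527 × 10^-3 mol (1:1 ratio)
mass of NaOH = 2.527 × 10^-3 × 40.00 g/mol = 0.1011 g
% NaOH = 0.1011 / 0.1386 × 100 = 72.92 %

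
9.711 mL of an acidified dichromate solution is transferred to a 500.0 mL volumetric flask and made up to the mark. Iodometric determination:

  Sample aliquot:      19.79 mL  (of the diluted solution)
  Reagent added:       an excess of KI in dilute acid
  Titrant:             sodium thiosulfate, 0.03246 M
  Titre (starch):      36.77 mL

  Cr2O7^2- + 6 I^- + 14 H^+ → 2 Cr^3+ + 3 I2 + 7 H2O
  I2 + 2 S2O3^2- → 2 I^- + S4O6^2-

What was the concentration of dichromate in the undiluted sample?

n(S2O3^2-) = 0.03677 × 0.03246 = 1.194 × 10^-3 mol
n(I2) = n(S2O3^2-)/2 = 5.968 × 10^-4 mol
From the 1:3 ratio, n(Cr2O7^2-) in the aliquot = 1/3 × 5.968 × 10^-4 = 1.989 × 10^-4 mol
[Cr2O7^2-]_dilute = 1.989 × 10^-4 / 0.01979 = 0.01005 mol/L
[Cr2O7^2-]_original = 0.01005 × 500.0/9.711 = 0.5175 mol/L

0.5175 M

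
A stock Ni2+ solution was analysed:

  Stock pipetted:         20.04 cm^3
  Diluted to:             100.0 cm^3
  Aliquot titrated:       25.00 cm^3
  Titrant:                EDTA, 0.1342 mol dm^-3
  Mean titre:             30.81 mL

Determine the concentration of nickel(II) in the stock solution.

0.8253 mol/L

Ni^2+ + EDTA^4- → [Ni(EDTA)]^2-
n(EDTA) = 0.03081 × 0.1342 = 4.135 × 10^-3 mol
n(Ni2+) in the aliquot = 4.135 × 10^-3 mol (1:1 ratio)
[Ni2+]_dilute = 4.135 × 10^-3 / 0.02500 = 0.1654 mol/L
Dilution factor = 100.0 / 20.04 = 4.990
[Ni2+]_stock = 0.1654 × 4.990 = 0.8253 mol/L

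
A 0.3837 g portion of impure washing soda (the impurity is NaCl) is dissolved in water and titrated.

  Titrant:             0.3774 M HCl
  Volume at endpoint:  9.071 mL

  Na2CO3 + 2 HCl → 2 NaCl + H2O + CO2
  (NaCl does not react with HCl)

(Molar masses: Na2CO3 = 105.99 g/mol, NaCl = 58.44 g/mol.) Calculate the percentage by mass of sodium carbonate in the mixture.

47.28 %

n(HCl) = 0.009071 × 0.3774 = 3.423 × 10^-3 mol
Let x = n(Na2CO3), y = n(NaCl).
Titrant: 2x = 3.423 × 10^-3;  mass: 105.99x + 58.44y = 0.3837
Solving, x = 1.712 × 10^-3 mol, y = 3.461 × 10^-3 mol
mass of Na2CO3 = 1.712 × 10^-3 × 105.99 = 0.1814 g
% Na2CO3 = 0.1814 / 0.3837 × 100 = 47.28 %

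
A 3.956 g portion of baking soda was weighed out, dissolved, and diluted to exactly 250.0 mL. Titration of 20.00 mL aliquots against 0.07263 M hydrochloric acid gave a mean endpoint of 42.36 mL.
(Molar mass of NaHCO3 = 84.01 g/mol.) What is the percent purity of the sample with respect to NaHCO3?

81.67 %

NaHCO3 + HCl → NaCl + H2O + CO2
n(HCl) per titration = 0.04236 × 0.07263 = 3.077 × 10^-3 mol
n(NaHCO3) in each aliquot = 3.077 × 10^-3 mol (1:1 ratio)
n(NaHCO3) in the whole flask = 3.077 × 10^-3 × 250.0/20.00 = 0.03846 mol
mass of NaHCO3 = 0.03846 × 84.01 = 3.231 g
% NaHCO3 = 3.231 / 3.956 × 100 = 81.67 %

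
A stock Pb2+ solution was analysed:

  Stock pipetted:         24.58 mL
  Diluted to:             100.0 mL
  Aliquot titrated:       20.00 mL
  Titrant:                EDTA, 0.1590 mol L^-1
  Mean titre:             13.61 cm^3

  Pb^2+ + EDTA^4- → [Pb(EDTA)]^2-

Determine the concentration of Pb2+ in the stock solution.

0.4402 mol/L

n(EDTA) = 0.01361 × 0.1590 = 2.164 × 10^-3 mol
n(Pb2+) in the aliquot = 2.164 × 10^-3 mol (1:1 ratio)
[Pb2+]_dilute = 2.164 × 10^-3 / 0.02000 = 0.1082 mol/L
Dilution factor = 100.0 / 24.58 = 4.068
[Pb2+]_stock = 0.1082 × 4.068 = 0.4402 mol/L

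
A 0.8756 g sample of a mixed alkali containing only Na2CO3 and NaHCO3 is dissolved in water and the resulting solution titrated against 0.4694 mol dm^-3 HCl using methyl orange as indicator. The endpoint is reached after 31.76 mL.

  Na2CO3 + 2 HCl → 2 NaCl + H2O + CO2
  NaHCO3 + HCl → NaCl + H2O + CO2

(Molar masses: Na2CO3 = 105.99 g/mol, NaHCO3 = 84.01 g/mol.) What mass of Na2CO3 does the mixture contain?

n(HCl) = 0.03176 × 0.4694 = 0.01491 mol
Let x = n(Na2CO3), y = n(NaHCO3).
Titrant: 2x + 1y = 0.01491;  mass: 105.99x + 84.01y = 0.8756
Solving, x = 6.075 × 10^-3 mol, y = 2.758 × 10^-3 mol
mass of Na2CO3 = 6.075 × 10^-3 × 105.99 = 0.6439 g

0.6439 g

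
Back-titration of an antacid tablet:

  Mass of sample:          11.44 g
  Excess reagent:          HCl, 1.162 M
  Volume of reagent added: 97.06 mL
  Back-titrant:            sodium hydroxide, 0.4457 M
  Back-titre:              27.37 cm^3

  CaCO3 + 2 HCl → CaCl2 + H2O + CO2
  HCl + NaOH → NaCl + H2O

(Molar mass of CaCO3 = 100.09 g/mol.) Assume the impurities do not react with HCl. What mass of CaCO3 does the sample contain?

5.034 g

n(HCl) added = 0.09706 × 1.162 = 0.1128 mol
n(NaOH) used in back-titration = 0.02737 × 0.4457 = 0.01220 mol
n(HCl) left over = 0.01220 mol (1:1 ratio)
n(HCl) consumed by analyte = 0.1128 − 0.01220 = 0.1006 mol
From the 1:2 ratio, n(CaCO3) = 1/2 × 0.1006 = 0.05029 mol
mass of CaCO3 = 0.05029 × 100.09 = 5.034 g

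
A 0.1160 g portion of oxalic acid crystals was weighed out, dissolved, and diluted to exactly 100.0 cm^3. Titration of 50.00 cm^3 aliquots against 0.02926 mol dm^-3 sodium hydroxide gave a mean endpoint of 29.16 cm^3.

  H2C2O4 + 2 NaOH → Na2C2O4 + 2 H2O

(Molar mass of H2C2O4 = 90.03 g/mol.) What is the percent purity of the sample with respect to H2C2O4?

66.22 %

n(NaOH) per titration = 0.02916 × 0.02926 = 8.532 × 10^-4 mol
From the 1:2 ratio, n(H2C2O4) in each aliquot = 1/2 × 8.532 × 10^-4 = 4.266 × 10^-4 mol
n(H2C2O4) in the whole flask = 4.266 × 10^-4 × 100.0/50.00 = 8.532 × 10^-4 mol
mass of H2C2O4 = 8.532 × 10^-4 × 90.03 = 0.07682 g
% H2C2O4 = 0.07682 / 0.1160 × 100 = 66.22 %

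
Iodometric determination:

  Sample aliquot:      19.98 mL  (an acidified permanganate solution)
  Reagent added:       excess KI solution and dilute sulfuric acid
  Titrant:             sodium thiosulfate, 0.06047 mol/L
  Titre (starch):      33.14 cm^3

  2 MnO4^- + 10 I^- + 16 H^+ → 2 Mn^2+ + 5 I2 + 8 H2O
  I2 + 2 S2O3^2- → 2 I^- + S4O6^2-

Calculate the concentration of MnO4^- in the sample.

n(S2O3^2-) = 0.03314 × 0.06047 = 2.004 × 10^-3 mol
n(I2) = n(S2O3^2-)/2 = 1.002 × 10^-3 mol
From the 2:5 ratio, n(MnO4^-) in the aliquot = 2/5 × 1.002 × 10^-3 = 4.008 × 10^-4 mol
[MnO4^-] = 4.008 × 10^-4 / 0.01998 = 0.02006 mol/L

0.02006 mol/L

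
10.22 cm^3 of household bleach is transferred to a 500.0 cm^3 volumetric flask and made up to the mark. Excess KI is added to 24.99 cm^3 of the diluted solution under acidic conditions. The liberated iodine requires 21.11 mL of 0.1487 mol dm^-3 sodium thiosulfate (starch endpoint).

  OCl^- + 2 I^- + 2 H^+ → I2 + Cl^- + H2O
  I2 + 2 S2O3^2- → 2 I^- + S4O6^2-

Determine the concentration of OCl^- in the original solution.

3.073 mol/L

n(S2O3^2-) = 0.02111 × 0.1487 = 3.139 × 10^-3 mol
n(I2) = n(S2O3^2-)/2 = 1.570 × 10^-3 mol
n(OCl^-) in the aliquot = 1.570 × 10^-3 mol (1:1 ratio)
[OCl^-]_dilute = 1.570 × 10^-3 / 0.02499 = 0.06281 mol/L
[OCl^-]_original = 0.06281 × 500.0/10.22 = 3.073 mol/L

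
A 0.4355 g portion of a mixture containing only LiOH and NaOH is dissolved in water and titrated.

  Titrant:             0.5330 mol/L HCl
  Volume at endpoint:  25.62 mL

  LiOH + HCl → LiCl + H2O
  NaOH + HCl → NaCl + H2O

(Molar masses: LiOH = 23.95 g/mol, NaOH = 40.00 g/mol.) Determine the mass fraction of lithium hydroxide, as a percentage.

n(HCl) = 0.02562 × 0.5330 = 0.01366 mol
Let x = n(LiOH), y = n(NaOH).
Titrant: 1x + 1y = 0.01366;  mass: 23.95x + 40.00y = 0.4355
Solving, x = 6.898 × 10^-3 mol, y = 6.757 × 10^-3 mol
mass of LiOH = 6.898 × 10^-3 × 23.95 = 0.1652 g
% LiOH = 0.1652 / 0.4355 × 100 = 37.94 %

37.94 %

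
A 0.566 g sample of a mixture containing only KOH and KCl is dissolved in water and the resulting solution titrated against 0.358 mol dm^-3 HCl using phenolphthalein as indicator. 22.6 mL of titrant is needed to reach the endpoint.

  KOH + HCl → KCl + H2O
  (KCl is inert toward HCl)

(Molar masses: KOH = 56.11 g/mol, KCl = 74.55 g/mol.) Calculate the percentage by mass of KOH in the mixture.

n(HCl) = 0.0226 × 0.358 = 8.09 × 10^-3 mol
Let x = n(KOH), y = n(KCl).
Titrant: 1x = 8.09 × 10^-3;  mass: 56.11x + 74.55y = 0.566
Solving, x = 8.09 × 10^-3 mol, y = 1.50 × 10^-3 mol
mass of KOH = 8.09 × 10^-3 × 56.11 = 0.454 g
% KOH = 0.454 / 0.566 × 100 = 80.2 %

80.2 %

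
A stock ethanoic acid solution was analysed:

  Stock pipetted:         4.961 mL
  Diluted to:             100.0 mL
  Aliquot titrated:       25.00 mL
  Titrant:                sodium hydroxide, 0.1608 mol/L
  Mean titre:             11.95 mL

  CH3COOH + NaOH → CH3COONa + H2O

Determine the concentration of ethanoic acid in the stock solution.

n(NaOH) = 0.01195 × 0.1608 = 1.922 × 10^-3 mol
n(CH3COOH) in the aliquot = 1.922 × 10^-3 mol (1:1 ratio)
[CH3COOH]_dilute = 1.922 × 10^-3 / 0.02500 = 0.07686 mol/L
Dilution factor = 100.0 / 4.961 = 20.16
[CH3COOH]_stock = 0.07686 × 20.16 = 1.549 mol/L

1.549 mol/L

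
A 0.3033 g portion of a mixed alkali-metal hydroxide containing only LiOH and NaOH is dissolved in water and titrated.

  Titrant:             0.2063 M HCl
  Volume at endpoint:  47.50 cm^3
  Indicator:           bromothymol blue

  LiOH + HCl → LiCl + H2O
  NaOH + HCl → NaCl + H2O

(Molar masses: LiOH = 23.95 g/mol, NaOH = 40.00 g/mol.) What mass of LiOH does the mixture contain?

0.1323 g

n(HCl) = 0.04750 × 0.2063 = 9.799 × 10^-3 mol
Let x = n(LiOH), y = n(NaOH).
Titrant: 1x + 1y = 9.799 × 10^-3;  mass: 23.95x + 40.00y = 0.3033
Solving, x = 5.525 × 10^-3 mol, y = 4.275 × 10^-3 mol
mass of LiOH = 5.525 × 10^-3 × 23.95 = 0.1323 g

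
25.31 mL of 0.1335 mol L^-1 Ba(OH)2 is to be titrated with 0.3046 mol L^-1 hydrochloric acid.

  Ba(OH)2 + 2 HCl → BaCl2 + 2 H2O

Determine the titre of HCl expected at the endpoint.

22.19 mL

n(Ba(OH)2) = 0.02531 L × 0.1335 mol/L = 3.379 × 10^-3 mol
From the 2:1 stoichiometry, n(HCl) = 2/1 × 3.379 × 10^-3 = 6.758 × 10^-3 mol
V(HCl) = 6.758 × 10^-3 mol / 0.3046 mol/L = 0.02219 L = 22.19 mL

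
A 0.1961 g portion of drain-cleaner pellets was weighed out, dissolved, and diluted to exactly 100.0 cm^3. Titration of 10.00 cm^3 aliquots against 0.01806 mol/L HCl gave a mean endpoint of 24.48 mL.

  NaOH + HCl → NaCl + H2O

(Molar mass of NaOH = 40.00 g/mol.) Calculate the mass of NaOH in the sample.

0.1768 g

n(HCl) per titration = 0.02448 × 0.01806 = 4.421 × 10^-4 mol
n(NaOH) in each aliquot = 4.421 × 10^-4 mol (1:1 ratio)
n(NaOH) in the whole flask = 4.421 × 10^-4 × 100.0/10.00 = 4.421 × 10^-3 mol
mass of NaOH = 4.421 × 10^-3 × 40.00 = 0.1768 g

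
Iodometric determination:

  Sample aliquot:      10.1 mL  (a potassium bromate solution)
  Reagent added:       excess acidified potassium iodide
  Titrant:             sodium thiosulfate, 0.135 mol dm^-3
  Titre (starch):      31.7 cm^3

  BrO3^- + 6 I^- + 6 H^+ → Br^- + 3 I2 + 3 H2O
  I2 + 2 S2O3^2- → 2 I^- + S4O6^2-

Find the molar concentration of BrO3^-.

n(S2O3^2-) = 0.0317 × 0.135 = 4.28 × 10^-3 mol
n(I2) = n(S2O3^2-)/2 = 2.14 × 10^-3 mol
From the 1:3 ratio, n(BrO3^-) in the aliquot = 1/3 × 2.14 × 10^-3 = 7.13 × 10^-4 mol
[BrO3^-] = 7.13 × 10^-4 / 0.0101 = 0.0706 mol/L

0.0706 mol/L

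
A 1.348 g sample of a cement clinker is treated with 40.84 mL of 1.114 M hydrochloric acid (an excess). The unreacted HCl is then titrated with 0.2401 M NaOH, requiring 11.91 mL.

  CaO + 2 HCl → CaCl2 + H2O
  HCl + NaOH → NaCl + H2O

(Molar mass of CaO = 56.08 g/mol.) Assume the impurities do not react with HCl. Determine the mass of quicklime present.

1.196 g

n(HCl) added = 0.04084 × 1.114 = 0.04550 mol
n(NaOH) used in back-titration = 0.01191 × 0.2401 = 2.860 × 10^-3 mol
n(HCl) left over = 2.860 × 10^-3 mol (1:1 ratio)
n(HCl) consumed by analyte = 0.04550 − 2.860 × 10^-3 = 0.04264 mol
From the 1:2 ratio, n(CaO) = 1/2 × 0.04264 = 0.02132 mol
mass of CaO = 0.02132 × 56.08 = 1.196 g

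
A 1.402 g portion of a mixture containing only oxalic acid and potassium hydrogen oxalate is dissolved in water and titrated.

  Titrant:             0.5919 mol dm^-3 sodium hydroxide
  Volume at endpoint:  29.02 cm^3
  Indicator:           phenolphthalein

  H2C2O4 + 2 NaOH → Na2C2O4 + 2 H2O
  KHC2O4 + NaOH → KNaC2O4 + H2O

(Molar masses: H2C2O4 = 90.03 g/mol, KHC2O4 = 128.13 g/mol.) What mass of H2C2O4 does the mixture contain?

0.4327 g

n(NaOH) = 0.02902 × 0.5919 = 0.01718 mol
Let x = n(H2C2O4), y = n(KHC2O4).
Titrant: 2x + 1y = 0.01718;  mass: 90.03x + 128.13y = 1.402
Solving, x = 4.806 × 10^-3 mol, y = 7.565 × 10^-3 mol
mass of H2C2O4 = 4.806 × 10^-3 × 90.03 = 0.4327 g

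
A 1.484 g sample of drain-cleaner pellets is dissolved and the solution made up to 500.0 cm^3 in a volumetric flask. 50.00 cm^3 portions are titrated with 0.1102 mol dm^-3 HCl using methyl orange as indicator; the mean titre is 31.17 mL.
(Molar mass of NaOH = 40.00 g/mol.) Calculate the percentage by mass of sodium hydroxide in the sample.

92.59 %

NaOH + HCl → NaCl + H2O
n(HCl) per titration = 0.03117 × 0.1102 = 3.435 × 10^-3 mol
n(NaOH) in each aliquot = 3.435 × 10^-3 mol (1:1 ratio)
n(NaOH) in the whole flask = 3.435 × 10^-3 × 500.0/50.00 = 0.03435 mol
mass of NaOH = 0.03435 × 40.00 = 1.374 g
% NaOH = 1.374 / 1.484 × 100 = 92.59 %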